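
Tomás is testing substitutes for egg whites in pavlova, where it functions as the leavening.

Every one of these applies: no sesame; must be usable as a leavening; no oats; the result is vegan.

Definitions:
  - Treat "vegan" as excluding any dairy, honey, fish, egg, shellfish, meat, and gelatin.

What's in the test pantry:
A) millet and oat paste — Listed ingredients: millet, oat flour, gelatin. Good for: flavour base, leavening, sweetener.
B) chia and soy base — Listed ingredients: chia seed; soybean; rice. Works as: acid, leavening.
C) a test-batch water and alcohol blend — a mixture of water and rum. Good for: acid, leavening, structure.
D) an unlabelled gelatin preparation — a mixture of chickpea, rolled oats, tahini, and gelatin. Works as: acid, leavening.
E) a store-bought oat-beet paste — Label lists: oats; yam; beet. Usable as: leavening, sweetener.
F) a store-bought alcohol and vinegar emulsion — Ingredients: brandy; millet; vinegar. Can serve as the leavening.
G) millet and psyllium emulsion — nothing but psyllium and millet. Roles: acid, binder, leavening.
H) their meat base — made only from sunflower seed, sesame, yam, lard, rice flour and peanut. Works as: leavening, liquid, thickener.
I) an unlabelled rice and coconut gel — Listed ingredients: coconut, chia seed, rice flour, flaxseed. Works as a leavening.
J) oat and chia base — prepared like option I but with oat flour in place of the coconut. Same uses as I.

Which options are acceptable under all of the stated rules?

B, C, F, G, I

A: has gelatin, so not vegan; has oat flour, so not oat-free — reject
B: works as a leavening, vegan, no oats — keep
C: only rum and water; none excluded — OK
D: has gelatin, so not vegan; has tahini, so not sesame-free (and 1 more) — no
E: has oats, so not oat-free — no
F: only brandy, millet, and vinegar; none excluded — keep
G: only psyllium and millet; none excluded — valid
H: has lard, so not vegan; has sesame, so not sesame-free — out
I: all constraints satisfied — keep
J: has oat flour, so not oat-free — reject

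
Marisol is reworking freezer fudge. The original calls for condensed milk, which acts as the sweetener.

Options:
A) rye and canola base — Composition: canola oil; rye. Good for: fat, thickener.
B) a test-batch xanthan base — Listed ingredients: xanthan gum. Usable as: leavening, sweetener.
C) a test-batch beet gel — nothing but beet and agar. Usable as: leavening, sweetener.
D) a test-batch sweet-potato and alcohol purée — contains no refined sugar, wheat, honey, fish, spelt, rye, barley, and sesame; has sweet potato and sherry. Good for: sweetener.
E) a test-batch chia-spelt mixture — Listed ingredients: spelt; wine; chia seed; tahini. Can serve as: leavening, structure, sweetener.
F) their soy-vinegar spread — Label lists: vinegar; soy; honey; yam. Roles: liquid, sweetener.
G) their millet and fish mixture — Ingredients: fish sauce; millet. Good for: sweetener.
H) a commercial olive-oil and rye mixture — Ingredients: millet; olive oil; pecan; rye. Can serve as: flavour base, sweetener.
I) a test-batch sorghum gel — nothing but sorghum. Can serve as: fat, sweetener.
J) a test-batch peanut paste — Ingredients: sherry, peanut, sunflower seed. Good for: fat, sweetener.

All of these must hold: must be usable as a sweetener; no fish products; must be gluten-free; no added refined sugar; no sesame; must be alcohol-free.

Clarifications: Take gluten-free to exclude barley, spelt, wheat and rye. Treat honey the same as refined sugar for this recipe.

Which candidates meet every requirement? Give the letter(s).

B, C, I

A: not usable as a sweetener; has rye, so not gluten-free — no
B: no sesame, no-added-sugar — keep
C: every rule checks out — keep
D: has sherry, so not alcohol-free — reject
E: has spelt, so not gluten-free; has wine, so not alcohol-free (and 1 more) — no
F: has honey, so not no-added-sugar — out
G: has fish sauce, so not fish-free — reject
H: has rye, so not gluten-free — reject
I: only sorghum; none excluded — OK
J: has sherry, so not alcohol-free — reject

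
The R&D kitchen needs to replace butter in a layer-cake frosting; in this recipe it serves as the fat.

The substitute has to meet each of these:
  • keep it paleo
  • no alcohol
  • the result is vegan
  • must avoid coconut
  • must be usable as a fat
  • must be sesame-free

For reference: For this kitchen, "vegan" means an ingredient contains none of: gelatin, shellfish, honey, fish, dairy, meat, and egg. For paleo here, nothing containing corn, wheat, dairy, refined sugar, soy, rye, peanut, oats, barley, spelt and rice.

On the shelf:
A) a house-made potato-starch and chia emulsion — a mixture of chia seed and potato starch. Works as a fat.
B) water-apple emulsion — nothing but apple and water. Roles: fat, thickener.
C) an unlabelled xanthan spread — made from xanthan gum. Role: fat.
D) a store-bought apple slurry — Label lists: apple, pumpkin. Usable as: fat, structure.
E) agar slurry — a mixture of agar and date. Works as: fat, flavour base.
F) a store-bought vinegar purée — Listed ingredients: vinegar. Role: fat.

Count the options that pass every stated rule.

A: only chia seed and potato starch; none excluded — valid
B: only apple and water; none excluded — OK
C: only xanthan gum; none excluded — valid
D: paleo, no sesame — keep
E: every rule checks out — valid
F: only vinegar; none excluded — keep

6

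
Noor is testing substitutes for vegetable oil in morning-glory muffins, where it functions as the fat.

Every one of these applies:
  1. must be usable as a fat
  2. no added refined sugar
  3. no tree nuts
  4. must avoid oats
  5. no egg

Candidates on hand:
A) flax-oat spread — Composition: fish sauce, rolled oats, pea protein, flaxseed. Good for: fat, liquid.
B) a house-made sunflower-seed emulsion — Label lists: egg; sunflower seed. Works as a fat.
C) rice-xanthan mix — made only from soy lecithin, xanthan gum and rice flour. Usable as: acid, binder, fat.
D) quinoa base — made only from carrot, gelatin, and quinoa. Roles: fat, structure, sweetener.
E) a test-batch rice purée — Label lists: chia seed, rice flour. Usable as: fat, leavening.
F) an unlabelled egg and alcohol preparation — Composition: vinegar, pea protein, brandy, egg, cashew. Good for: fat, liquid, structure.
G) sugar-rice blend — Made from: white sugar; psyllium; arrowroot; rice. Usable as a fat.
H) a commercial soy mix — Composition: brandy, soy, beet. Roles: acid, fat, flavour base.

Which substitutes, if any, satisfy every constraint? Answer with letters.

C, D, E, H

A: has rolled oats, so not oat-free — reject
B: has egg, so not egg-free — out
C: nothing on the exclusion list — OK
D: only gelatin, carrot and quinoa; none excluded — keep
E: only rice flour and chia seed; none excluded — valid
F: has egg, so not egg-free; has cashew, so not tree-nut-free — no
G: has white sugar, so not no-added-sugar — no
H: no refined sugar, no oats — OK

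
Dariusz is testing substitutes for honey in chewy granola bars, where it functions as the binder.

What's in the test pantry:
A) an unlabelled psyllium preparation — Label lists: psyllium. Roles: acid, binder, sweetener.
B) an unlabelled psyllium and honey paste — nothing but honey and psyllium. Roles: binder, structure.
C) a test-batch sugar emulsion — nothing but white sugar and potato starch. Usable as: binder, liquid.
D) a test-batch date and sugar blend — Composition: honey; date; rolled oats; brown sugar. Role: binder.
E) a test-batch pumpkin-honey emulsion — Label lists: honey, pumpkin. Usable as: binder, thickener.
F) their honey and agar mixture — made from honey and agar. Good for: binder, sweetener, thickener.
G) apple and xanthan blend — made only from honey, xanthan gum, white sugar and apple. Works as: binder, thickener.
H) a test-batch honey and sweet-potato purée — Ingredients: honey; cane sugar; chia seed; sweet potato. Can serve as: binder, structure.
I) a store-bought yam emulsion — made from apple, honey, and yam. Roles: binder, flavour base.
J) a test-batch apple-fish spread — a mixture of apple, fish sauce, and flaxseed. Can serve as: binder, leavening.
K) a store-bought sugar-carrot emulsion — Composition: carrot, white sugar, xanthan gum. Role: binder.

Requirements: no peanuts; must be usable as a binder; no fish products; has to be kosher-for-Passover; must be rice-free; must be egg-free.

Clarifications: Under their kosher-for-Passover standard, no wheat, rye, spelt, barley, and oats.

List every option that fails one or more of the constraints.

D, J

A: every rule checks out — valid
B: only honey and psyllium; none excluded — OK
C: no egg, kosher-for-Passover — OK
D: has rolled oats, so not kosher-for-Passover — no
E: every rule checks out — valid
F: no peanut, no egg — keep
G: works as a binder, no fish, no peanut — OK
H: no rice, no fish — keep
I: no fish, kosher-for-Passover — valid
J: has fish sauce, so not fish-free — out
K: every rule checks out — valid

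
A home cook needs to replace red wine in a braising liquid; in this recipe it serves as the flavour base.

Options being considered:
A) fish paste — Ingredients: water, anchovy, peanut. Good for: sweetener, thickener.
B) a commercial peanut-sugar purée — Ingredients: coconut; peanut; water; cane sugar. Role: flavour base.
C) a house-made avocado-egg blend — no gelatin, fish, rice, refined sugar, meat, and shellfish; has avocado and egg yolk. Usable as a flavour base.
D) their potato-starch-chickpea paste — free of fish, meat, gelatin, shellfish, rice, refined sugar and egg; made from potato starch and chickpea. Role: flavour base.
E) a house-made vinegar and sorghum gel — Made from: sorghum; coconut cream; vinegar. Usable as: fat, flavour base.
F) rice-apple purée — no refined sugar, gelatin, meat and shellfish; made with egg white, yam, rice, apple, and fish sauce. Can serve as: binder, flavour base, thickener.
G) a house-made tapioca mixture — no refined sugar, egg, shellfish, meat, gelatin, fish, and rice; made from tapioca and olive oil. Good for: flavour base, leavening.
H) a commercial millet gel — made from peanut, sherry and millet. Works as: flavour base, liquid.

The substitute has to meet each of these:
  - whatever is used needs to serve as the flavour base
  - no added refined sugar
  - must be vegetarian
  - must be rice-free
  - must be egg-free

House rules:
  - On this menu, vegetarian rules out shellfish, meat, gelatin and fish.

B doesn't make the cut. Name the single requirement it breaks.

no-added-sugar

usable as a flavour base: satisfied
vegetarian: satisfied
no-added-sugar: has cane sugar — fails
egg-free: satisfied
rice-free: satisfied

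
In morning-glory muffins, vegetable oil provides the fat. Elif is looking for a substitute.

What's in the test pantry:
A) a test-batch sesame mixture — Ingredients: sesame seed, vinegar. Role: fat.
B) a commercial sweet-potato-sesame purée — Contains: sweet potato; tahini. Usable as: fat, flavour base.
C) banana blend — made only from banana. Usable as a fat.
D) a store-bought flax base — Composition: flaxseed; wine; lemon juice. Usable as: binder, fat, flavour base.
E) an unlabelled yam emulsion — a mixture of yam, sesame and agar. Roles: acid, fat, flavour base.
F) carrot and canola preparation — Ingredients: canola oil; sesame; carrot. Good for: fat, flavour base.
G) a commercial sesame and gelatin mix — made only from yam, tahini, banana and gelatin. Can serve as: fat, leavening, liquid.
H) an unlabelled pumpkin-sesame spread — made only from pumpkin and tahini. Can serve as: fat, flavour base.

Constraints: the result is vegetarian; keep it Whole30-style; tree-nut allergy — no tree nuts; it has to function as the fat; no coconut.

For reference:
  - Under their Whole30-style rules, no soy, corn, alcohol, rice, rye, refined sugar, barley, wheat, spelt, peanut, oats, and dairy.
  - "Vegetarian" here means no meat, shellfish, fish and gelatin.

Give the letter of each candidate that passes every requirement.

A: only sesame seed and vinegar; none excluded — OK
B: only tahini and sweet potato; none excluded — OK
C: Whole30-style, no tree nuts — OK
D: has wine, so not Whole30-style — no
E: only sesame, yam and agar; none excluded — valid
F: only sesame, carrot and canola oil; none excluded — OK
G: has gelatin, so not vegetarian — no
H: no coconut, vegetarian — keep

A, B, C, E, F, H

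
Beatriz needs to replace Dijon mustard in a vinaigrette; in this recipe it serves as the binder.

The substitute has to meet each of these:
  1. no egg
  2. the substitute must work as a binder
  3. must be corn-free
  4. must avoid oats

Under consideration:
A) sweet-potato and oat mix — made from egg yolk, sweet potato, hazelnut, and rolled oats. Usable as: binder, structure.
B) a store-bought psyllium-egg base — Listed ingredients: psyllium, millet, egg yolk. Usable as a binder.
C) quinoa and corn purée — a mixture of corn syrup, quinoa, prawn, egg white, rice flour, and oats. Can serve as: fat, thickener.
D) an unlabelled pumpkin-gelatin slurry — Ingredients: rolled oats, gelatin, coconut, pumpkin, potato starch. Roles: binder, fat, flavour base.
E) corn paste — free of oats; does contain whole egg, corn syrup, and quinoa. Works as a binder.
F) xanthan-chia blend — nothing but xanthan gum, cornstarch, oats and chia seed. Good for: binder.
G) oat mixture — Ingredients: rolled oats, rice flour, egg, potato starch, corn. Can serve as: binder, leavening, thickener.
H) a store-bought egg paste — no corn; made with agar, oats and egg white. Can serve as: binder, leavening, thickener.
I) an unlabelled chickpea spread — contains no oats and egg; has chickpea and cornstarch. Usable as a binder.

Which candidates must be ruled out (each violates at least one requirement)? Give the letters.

A: has rolled oats, so not oat-free; has egg yolk, so not egg-free — reject
B: has egg yolk, so not egg-free — no
C: not usable as a binder; has oats, so not oat-free (and 2 more) — no
D: has rolled oats, so not oat-free — reject
E: has whole egg, so not egg-free; has corn syrup, so not corn-free — no
F: has oats, so not oat-free; has cornstarch, so not corn-free — no
G: has rolled oats, so not oat-free; has egg, so not egg-free (and 1 more) — reject
H: has oats, so not oat-free; has egg white, so not egg-free — out
I: has cornstarch, so not corn-free — out

A, B, C, D, E, F, G, H, I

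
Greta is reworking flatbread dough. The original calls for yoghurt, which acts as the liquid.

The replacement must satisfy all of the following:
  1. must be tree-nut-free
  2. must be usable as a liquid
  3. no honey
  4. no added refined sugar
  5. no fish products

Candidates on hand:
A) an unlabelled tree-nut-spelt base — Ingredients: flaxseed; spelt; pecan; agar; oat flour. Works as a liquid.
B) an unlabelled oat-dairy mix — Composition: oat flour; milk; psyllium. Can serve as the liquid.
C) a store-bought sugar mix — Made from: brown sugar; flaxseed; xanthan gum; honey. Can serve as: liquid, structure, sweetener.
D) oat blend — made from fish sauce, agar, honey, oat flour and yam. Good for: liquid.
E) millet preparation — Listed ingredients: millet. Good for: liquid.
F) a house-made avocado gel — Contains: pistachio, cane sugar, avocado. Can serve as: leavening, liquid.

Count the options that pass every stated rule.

A: has pecan, so not tree-nut-free — reject
B: nothing on the exclusion list — valid
C: has honey, so not honey-free; has brown sugar, so not no-added-sugar — no
D: has honey, so not honey-free; has fish sauce, so not fish-free — reject
E: only millet; none excluded — OK
F: has pistachio, so not tree-nut-free; has cane sugar, so not no-added-sugar — no

2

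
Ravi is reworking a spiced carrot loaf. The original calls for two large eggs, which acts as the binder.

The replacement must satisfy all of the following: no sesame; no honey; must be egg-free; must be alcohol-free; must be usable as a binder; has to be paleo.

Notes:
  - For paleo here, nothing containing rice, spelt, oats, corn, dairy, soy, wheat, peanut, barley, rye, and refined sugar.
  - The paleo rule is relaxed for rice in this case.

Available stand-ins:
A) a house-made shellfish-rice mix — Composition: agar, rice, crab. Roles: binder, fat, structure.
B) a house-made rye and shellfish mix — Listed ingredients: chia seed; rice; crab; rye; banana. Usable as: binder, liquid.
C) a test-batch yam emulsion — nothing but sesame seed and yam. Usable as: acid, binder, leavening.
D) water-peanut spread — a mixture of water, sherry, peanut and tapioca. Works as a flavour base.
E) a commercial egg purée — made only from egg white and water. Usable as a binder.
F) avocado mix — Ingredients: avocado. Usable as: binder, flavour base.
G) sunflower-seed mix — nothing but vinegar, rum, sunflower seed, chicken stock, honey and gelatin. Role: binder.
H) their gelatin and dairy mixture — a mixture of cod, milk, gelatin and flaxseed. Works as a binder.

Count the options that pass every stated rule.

2

A: rice is permitted under the paleo carve-out; nothing else excluded — valid
B: has rye, so not paleo — no
C: has sesame seed, so not sesame-free — out
D: not usable as a binder; has peanut, so not paleo (and 1 more) — out
E: has egg white, so not egg-free — out
F: nothing on the exclusion list — valid
G: has rum, so not alcohol-free; has honey, so not honey-free — no
H: has milk, so not paleo — reject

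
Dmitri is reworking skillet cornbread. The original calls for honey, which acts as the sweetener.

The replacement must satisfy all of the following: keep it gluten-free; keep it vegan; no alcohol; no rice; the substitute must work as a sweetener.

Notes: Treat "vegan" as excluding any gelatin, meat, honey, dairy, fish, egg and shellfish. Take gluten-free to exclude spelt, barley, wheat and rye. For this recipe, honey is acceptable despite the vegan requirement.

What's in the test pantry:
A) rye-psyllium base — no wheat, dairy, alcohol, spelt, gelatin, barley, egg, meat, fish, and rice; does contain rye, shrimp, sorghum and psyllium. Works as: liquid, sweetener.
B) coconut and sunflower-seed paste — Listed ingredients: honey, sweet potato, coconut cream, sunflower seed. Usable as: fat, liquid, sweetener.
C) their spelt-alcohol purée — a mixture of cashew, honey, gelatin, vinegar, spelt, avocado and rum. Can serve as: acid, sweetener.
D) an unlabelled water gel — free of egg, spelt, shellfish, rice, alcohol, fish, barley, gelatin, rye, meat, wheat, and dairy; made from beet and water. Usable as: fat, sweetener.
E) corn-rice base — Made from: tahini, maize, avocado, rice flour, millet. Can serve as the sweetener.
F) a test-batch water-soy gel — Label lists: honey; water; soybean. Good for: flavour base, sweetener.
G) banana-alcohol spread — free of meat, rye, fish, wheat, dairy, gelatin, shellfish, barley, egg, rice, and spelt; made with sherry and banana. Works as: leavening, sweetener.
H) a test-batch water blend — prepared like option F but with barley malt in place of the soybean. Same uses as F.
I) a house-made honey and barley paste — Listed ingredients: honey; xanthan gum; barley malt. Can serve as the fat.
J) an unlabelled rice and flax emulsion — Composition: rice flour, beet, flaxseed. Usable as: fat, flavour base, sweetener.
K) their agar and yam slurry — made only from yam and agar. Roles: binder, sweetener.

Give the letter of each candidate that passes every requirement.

B, D, F, K

A: has shrimp, so not vegan; has rye, so not gluten-free — out
B: honey is permitted under the vegan carve-out; nothing else excluded — keep
C: has gelatin, so not vegan; has spelt, so not gluten-free (and 1 more) — out
D: works as a sweetener, gluten-free, vegan — OK
E: has rice flour, so not rice-free — no
F: honey is permitted under the vegan carve-out; nothing else excluded — valid
G: has sherry, so not alcohol-free — no
H: has barley malt, so not gluten-free — no
I: not usable as a sweetener; has barley malt, so not gluten-free — reject
J: has rice flour, so not rice-free — reject
K: only agar and yam; none excluded — valid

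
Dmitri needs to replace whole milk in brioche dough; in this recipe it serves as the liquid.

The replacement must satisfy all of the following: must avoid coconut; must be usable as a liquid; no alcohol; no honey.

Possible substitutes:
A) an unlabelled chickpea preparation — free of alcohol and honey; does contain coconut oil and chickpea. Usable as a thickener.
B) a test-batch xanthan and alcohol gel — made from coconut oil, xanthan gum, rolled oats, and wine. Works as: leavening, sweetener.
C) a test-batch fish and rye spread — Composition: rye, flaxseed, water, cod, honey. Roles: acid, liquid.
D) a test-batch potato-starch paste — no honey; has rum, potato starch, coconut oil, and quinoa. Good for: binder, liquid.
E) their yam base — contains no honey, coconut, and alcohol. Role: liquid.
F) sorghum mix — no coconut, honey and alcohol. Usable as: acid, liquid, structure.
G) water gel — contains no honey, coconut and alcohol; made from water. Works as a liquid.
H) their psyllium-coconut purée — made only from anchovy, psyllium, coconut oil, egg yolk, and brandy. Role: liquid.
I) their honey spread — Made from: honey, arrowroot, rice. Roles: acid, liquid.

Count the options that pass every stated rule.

3

A: not usable as a liquid; has coconut oil, so not coconut-free — reject
B: not usable as a liquid; has coconut oil, so not coconut-free (and 1 more) — out
C: has honey, so not honey-free — no
D: has coconut oil, so not coconut-free; has rum, so not alcohol-free — out
E: no alcohol, no honey — OK
F: no alcohol, no coconut — keep
G: no coconut, no honey — valid
H: has coconut oil, so not coconut-free; has brandy, so not alcohol-free — no
I: has honey, so not honey-free — no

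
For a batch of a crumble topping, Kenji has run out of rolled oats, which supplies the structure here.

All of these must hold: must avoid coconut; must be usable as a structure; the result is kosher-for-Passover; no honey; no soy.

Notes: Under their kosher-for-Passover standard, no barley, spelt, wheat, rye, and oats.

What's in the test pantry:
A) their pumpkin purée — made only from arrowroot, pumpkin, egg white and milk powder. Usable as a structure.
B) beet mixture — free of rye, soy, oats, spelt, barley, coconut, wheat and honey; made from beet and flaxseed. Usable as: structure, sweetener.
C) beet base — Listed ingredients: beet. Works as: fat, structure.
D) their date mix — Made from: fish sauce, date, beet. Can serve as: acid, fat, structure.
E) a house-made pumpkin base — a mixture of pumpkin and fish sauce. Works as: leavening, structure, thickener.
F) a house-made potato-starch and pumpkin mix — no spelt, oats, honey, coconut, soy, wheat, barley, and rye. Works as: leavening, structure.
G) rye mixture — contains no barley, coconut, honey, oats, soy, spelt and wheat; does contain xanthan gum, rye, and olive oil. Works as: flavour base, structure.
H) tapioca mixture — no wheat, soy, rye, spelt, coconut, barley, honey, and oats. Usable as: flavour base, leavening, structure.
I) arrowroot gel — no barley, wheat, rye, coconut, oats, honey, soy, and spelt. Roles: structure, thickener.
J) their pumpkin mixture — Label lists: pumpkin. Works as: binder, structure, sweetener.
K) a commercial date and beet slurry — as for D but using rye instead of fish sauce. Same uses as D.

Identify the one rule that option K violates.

usable as a structure: satisfied
kosher-for-Passover: has rye — fails
coconut-free: satisfied
honey-free: satisfied
soy-free: satisfied

kosher-for-Passover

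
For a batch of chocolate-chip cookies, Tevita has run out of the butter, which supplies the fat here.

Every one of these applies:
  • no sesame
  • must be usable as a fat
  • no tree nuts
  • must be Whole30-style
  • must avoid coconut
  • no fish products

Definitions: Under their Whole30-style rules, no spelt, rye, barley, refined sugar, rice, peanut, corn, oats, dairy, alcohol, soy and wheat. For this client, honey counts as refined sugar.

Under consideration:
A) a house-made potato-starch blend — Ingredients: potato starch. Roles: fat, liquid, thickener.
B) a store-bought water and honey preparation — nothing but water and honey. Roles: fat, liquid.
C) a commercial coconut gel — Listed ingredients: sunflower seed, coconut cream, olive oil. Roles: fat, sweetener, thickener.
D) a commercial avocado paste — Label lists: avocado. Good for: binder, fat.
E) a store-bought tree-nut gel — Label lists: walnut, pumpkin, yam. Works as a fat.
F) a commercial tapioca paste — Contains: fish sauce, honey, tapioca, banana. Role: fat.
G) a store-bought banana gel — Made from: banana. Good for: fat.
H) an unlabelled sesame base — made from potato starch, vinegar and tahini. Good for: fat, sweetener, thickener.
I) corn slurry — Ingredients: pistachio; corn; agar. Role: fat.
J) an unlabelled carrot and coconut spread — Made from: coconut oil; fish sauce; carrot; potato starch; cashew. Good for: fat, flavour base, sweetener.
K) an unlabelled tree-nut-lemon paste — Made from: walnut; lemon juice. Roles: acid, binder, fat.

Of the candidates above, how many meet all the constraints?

A: all constraints satisfied — OK
B: has honey, so not Whole30-style — reject
C: has coconut cream, so not coconut-free — reject
D: nothing on the exclusion list — keep
E: has walnut, so not tree-nut-free — out
F: has honey, so not Whole30-style; has fish sauce, so not fish-free — no
G: only banana; none excluded — OK
H: has tahini, so not sesame-free — reject
I: has corn, so not Whole30-style; has pistachio, so not tree-nut-free — reject
J: has coconut oil, so not coconut-free; has cashew, so not tree-nut-free (and 1 more) — no
K: has walnut, so not tree-nut-free — reject

3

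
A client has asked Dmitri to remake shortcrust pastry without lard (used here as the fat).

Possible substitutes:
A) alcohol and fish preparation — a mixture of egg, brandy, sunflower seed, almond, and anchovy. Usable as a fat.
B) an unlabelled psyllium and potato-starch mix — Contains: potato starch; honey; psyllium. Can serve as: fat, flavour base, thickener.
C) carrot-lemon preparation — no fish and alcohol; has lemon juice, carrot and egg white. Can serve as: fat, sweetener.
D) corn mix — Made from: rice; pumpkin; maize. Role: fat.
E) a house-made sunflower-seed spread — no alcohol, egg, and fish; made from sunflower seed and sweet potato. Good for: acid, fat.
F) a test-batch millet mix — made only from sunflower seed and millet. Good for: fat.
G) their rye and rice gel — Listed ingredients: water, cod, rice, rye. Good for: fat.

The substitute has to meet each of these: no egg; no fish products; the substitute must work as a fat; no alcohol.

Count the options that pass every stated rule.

4

A: has brandy, so not alcohol-free; has egg, so not egg-free (and 1 more) — no
B: no fish, no egg — OK
C: has egg white, so not egg-free — out
D: only maize, rice and pumpkin; none excluded — OK
E: works as a fat, no alcohol, no fish — keep
F: only sunflower seed and millet; none excluded — OK
G: has cod, so not fish-free — reject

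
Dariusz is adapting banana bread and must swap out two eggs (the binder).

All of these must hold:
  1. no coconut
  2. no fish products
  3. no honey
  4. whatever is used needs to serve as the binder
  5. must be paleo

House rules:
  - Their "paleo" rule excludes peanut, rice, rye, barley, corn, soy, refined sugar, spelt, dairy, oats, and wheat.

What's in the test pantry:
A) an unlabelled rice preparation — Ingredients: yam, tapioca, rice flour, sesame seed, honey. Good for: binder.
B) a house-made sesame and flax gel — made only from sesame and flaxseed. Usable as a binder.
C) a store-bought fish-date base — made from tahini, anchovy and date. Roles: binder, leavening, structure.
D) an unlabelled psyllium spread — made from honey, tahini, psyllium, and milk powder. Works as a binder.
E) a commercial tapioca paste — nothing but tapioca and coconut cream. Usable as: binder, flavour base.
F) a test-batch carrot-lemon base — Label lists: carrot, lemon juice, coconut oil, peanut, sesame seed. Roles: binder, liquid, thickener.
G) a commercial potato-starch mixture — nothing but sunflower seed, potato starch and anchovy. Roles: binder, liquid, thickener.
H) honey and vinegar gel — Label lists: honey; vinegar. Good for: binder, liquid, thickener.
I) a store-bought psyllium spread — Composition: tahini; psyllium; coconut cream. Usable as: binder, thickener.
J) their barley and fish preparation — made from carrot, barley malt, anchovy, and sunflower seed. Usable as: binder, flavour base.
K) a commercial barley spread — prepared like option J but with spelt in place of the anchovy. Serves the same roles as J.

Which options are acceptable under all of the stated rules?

B

A: has rice flour, so not paleo; has honey, so not honey-free — reject
B: no honey, no coconut — OK
C: has anchovy, so not fish-free — out
D: has milk powder, so not paleo; has honey, so not honey-free — no
E: has coconut cream, so not coconut-free — no
F: has peanut, so not paleo; has coconut oil, so not coconut-free — out
G: has anchovy, so not fish-free — out
H: has honey, so not honey-free — reject
I: has coconut cream, so not coconut-free — out
J: has barley malt, so not paleo; has anchovy, so not fish-free — reject
K: has barley malt, so not paleo — no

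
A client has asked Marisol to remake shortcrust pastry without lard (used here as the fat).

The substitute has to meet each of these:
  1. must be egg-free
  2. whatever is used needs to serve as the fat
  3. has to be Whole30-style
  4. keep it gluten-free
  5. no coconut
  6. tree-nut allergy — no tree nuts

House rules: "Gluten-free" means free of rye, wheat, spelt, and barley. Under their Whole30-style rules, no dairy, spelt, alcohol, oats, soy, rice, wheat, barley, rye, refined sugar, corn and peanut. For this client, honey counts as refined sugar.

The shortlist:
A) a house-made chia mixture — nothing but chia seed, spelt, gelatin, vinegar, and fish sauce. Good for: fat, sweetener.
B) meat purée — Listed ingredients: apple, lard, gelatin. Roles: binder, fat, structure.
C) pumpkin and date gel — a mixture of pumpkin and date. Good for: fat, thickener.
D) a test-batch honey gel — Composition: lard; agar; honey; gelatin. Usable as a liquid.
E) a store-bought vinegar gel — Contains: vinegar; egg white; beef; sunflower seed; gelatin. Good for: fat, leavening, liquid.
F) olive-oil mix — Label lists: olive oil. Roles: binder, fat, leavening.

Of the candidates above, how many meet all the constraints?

A: has spelt, so not gluten-free; has spelt, so not Whole30-style — out
B: nothing on the exclusion list — keep
C: only pumpkin and date; none excluded — keep
D: not usable as a fat; has honey, so not Whole30-style — no
E: has egg white, so not egg-free — no
F: only olive oil; none excluded — keep

3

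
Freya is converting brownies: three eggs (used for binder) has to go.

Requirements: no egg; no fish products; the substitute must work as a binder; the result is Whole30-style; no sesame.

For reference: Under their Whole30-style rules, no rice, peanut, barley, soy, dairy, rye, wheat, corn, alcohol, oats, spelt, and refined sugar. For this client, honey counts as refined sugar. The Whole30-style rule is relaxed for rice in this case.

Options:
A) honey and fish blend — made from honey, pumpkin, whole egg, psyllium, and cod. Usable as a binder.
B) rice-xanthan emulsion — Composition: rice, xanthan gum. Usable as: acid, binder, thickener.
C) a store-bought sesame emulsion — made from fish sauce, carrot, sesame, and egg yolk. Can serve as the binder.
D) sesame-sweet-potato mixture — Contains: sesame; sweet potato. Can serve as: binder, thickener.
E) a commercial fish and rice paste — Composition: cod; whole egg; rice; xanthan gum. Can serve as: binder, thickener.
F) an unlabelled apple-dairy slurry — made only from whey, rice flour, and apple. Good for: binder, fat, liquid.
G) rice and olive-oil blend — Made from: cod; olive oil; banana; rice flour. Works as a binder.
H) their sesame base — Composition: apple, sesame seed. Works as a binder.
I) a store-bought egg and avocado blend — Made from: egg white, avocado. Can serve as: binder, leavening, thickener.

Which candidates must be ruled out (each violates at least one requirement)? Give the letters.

A: has honey, so not Whole30-style; has cod, so not fish-free (and 1 more) — out
B: rice is permitted under the Whole30-style carve-out; nothing else excluded — OK
C: has fish sauce, so not fish-free; has sesame, so not sesame-free (and 1 more) — out
D: has sesame, so not sesame-free — out
E: has cod, so not fish-free; has whole egg, so not egg-free — reject
F: has whey, so not Whole30-style — no
G: has cod, so not fish-free — reject
H: has sesame seed, so not sesame-free — no
I: has egg white, so not egg-free — reject

A, C, D, E, F, G, H, I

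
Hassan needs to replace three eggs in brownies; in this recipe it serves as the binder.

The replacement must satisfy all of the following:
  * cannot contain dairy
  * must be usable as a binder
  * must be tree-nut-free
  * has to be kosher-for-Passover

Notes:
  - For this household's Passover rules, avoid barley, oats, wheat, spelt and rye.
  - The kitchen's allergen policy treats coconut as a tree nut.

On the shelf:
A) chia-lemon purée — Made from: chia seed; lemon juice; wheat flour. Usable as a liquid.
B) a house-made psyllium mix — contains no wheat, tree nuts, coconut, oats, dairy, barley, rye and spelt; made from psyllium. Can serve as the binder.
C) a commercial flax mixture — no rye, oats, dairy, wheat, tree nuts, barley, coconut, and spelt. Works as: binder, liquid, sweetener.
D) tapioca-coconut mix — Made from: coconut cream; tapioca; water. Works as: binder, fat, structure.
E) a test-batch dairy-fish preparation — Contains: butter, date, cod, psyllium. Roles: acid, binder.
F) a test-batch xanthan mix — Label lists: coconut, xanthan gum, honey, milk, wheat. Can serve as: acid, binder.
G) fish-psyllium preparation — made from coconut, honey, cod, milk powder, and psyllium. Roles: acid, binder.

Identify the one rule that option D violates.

tree-nut-free

usable as a binder: satisfied
kosher-for-Passover: satisfied
tree-nut-free: has coconut cream — fails
dairy-free: satisfied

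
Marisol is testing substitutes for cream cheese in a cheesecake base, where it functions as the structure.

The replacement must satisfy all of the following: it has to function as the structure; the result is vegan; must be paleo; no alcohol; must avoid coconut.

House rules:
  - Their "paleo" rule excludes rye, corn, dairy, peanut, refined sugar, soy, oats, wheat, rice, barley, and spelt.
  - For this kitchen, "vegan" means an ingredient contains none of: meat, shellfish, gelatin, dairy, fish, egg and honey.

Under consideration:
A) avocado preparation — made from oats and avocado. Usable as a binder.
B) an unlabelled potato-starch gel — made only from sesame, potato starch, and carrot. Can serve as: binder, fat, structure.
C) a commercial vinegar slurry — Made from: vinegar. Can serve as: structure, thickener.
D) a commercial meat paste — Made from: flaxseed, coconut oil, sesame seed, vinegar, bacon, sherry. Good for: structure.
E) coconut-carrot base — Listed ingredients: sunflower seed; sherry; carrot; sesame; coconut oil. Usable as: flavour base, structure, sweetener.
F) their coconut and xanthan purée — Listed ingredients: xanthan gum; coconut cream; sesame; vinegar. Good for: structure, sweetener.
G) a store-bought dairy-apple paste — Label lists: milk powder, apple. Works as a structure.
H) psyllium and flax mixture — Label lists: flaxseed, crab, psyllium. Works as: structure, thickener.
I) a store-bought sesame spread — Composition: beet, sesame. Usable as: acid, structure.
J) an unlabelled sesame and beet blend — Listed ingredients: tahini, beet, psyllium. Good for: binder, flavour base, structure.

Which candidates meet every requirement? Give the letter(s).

B, C, I, J

A: not usable as a structure; has oats, so not paleo — out
B: every rule checks out — valid
C: only vinegar; none excluded — keep
D: has bacon, so not vegan; has sherry, so not alcohol-free (and 1 more) — out
E: has sherry, so not alcohol-free; has coconut oil, so not coconut-free — no
F: has coconut cream, so not coconut-free — no
G: has milk powder, so not paleo; has milk powder, so not vegan — reject
H: has crab, so not vegan — out
I: works as a structure, paleo, no coconut — keep
J: works as a structure, vegan, paleo — valid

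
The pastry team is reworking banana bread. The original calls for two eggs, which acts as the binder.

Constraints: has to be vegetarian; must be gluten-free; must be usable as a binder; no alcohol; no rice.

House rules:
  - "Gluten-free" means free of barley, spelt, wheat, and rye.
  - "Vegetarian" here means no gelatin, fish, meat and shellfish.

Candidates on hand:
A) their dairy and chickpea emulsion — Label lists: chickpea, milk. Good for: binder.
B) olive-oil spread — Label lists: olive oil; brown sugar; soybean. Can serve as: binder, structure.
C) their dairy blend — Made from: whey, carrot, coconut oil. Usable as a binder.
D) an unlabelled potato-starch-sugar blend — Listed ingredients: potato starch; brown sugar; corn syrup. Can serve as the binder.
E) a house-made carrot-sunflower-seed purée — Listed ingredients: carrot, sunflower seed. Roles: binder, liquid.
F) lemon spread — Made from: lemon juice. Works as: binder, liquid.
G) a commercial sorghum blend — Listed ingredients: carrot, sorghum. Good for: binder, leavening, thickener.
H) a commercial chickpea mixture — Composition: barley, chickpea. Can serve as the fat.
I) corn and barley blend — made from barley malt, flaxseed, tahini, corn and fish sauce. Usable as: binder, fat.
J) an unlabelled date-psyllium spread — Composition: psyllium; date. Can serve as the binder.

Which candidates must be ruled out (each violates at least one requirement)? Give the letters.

A: gluten-free, no alcohol — valid
B: only soybean, brown sugar, and olive oil; none excluded — keep
C: only coconut oil, whey and carrot; none excluded — OK
D: only corn syrup, brown sugar and potato starch; none excluded — valid
E: no alcohol, vegetarian — keep
F: nothing on the exclusion list — OK
G: works as a binder, no alcohol, gluten-free — keep
H: not usable as a binder; has barley, so not gluten-free — no
I: has barley malt, so not gluten-free; has fish sauce, so not vegetarian — reject
J: nothing on the exclusion list — OK

H, I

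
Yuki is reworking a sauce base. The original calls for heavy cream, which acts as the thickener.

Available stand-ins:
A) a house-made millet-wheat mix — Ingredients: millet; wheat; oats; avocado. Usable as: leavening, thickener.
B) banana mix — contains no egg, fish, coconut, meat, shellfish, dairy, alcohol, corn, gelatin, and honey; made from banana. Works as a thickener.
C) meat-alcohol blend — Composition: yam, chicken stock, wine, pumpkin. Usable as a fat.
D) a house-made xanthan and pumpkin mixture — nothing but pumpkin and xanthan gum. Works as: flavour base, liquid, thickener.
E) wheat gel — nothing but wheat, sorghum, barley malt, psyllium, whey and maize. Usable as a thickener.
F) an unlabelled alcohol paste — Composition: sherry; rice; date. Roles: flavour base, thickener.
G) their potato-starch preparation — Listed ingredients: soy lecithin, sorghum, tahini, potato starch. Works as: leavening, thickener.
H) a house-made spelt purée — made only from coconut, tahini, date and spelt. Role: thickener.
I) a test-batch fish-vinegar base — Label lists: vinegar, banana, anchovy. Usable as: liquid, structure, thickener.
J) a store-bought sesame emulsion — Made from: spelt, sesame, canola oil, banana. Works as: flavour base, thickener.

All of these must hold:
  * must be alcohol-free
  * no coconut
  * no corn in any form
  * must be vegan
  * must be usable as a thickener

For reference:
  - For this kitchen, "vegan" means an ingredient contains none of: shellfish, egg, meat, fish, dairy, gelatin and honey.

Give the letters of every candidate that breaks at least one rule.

C, E, F, H, I

A: vegan, no corn — keep
B: all constraints satisfied — OK
C: not usable as a thickener; has chicken stock, so not vegan (and 1 more) — out
D: only xanthan gum and pumpkin; none excluded — OK
E: has whey, so not vegan; has maize, so not corn-free — no
F: has sherry, so not alcohol-free — no
G: works as a thickener, no coconut, vegan — valid
H: has coconut, so not coconut-free — reject
I: has anchovy, so not vegan — out
J: no coconut, no alcohol — keep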